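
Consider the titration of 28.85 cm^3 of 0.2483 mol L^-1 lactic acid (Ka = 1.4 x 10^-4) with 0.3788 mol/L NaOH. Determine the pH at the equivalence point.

n(HC3H5O3) = 0.2483 x 0.02885 = 0.007163 mol; V(NaOH) at equivalence = 0.007163/0.3788 = 0.01891 L.
At equivalence all the acid is converted to C3H5O3-; total volume = 0.02885 + 0.01891 = 0.04776 L, so [C3H5O3-] = 0.007163/0.04776 = 0.1500 M.
Kb = Kw/Ka = 1.0e-14 / 1.4 x 10^-4 = 7.14e-11.
[OH^-] = sqrt(Kb x [C3H5O3-]) = sqrt(7.14e-11 x 0.1500) = 3.27e-6 M.
pOH = 5.49, so pH = 14.00 - 5.49 = 8.51.

8.51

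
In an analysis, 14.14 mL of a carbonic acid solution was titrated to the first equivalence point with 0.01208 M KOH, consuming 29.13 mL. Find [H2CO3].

0.0249 M

n(KOH) = 0.01208 x 0.02913 = 0.0003519 mol.
At the first equivalence point, 1 mol OH^- react per mol H2CO3, so n(H2CO3) = 0.0003519 / 1 = 0.0003519 mol.
[H2CO3] = 0.0003519 / 0.01414 L = 0.0249 M.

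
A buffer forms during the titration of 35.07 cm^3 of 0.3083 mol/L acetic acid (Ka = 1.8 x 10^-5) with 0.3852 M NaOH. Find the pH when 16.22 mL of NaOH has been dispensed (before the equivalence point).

4.88

Initial n(CH3COOH) = 0.3083 x 0.03507 = 0.01081 mol.
n(NaOH) added = 0.3852 x 0.01622 = 0.006248 mol, converting that many moles of CH3COOH to CH3COO-.
Remaining n(CH3COOH) = 0.004564 mol; n(CH3COO-) = 0.006248 mol.
By Henderson-Hasselbalch, pH = pKa + log([A^-]/[HA]) = 4.74 + log(0.006248/0.004564) = 4.74 + (+0.14) = 4.88.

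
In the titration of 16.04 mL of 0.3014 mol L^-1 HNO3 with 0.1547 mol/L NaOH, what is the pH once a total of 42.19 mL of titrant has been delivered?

12.46

n(acid) = 0.3014 x 0.01604 = 0.004834 mol; n(NaOH) added = 0.1547 x 0.04219 = 0.006527 mol.
Base is in excess by 0.006527 - 0.004834 = 0.001692 mol in a total volume of 0.05823 L.
[OH^-] = 0.001692/0.05823 = 0.02906 M, so pOH = 1.54 and pH = 14.00 - 1.54 = 12.46.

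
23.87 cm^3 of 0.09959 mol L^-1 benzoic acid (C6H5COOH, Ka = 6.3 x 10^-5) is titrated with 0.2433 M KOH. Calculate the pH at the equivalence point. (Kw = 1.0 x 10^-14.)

8.52

n(C6H5COOH) = 0.09959 x 0.02387 = 0.002377 mol; V(KOH) at equivalence = 0.002377/0.2433 = 0.009771 L.
At equivalence all the acid is converted to C6H5COO-; total volume = 0.02387 + 0.009771 = 0.03364 L, so [C6H5COO-] = 0.002377/0.03364 = 0.07066 M.
Kb = Kw/Ka = 1.0e-14 / 6.3 x 10^-5 = 1.59e-10.
[OH^-] = sqrt(Kb x [C6H5COO-]) = sqrt(1.59e-10 x 0.07066) = 3.35e-6 M.
pOH = 5.48, so pH = 14.00 - 5.48 = 8.52.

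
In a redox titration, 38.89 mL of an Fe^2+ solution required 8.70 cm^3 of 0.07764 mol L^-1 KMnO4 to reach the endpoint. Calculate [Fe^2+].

n(KMnO4) = 0.07764 x 0.008700 = 0.0006755 mol.
From the balanced equation, 1 mol KMnO4 reacts with 5 mol Fe^2+, so n(Fe^2+) = 0.0006755 x 5/1 = 0.003377 mol.
[Fe^2+] = 0.003377 / 0.03889 L = 0.0868 M.

0.0868 M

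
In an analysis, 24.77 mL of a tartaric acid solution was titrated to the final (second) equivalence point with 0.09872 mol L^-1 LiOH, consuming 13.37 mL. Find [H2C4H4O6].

0.0266 M

n(LiOH) = 0.09872 x 0.01337 = 0.001320 mol.
At the final (second) equivalence point, 2 mol OH^- react per mol H2C4H4O6, so n(H2C4H4O6) = 0.001320 / 2 = 0.0006599 mol.
[H2C4H4O6] = 0.0006599 / 0.02477 L = 0.0266 M.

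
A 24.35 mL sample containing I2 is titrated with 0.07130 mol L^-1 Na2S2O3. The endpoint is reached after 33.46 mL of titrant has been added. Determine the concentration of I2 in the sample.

0.0490 M

n(Na2S2O3) = 0.07130 x 0.03346 = 0.002386 mol.
From the balanced equation, 2 mol Na2S2O3 reacts with 1 mol I2, so n(I2) = 0.002386 x 1/2 = 0.001193 mol.
[I2] = 0.001193 / 0.02435 L = 0.0490 M.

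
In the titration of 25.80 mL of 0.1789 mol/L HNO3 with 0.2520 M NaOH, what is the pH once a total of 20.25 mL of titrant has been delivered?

12.02

n(acid) = 0.1789 x 0.02580 = 0.004616 mol; n(NaOH) added = 0.2520 x 0.02025 = 0.005103 mol.
Base is in excess by 0.005103 - 0.004616 = 0.0004874 mol in a total volume of 0.04605 L.
[OH^-] = 0.0004874/0.04605 = 0.01058 M, so pOH = 1.98 and pH = 14.00 - 1.98 = 12.02.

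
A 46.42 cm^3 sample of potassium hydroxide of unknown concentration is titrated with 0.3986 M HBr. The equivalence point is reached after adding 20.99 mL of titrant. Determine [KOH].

0.180 M

n(HBr) delivered = 0.3986 x 0.02099 = 0.008367 mol.
For a 1:1 reaction, n(KOH) = 0.008367 mol.
[KOH] = 0.008367 mol / 0.04642 L = 0.180 M.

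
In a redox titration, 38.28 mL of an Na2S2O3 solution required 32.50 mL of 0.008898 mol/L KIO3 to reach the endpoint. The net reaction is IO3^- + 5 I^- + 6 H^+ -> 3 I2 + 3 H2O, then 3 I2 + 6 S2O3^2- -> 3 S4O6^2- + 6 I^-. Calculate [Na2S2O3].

0.0453 M

n(KIO3) = 0.008898 x 0.03250 = 0.0002892 mol.
From the balanced equation, 1 mol KIO3 reacts with 6 mol Na2S2O3, so n(Na2S2O3) = 0.0002892 x 6/1 = 0.001735 mol.
[Na2S2O3] = 0.001735 / 0.03828 L = 0.0453 M.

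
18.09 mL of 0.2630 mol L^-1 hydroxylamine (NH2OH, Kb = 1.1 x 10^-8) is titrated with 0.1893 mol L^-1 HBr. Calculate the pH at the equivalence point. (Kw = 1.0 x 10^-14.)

n(NH2OH) = 0.2630 x 0.01809 = 0.004758 mol; V(HBr) at equivalence = 0.004758/0.1893 = 0.02513 L.
At equivalence the base is fully converted to NH3OH+; total volume = 0.04322 L, so [NH3OH+] = 0.004758/0.04322 = 0.1101 M.
Ka(NH3OH+) = Kw/Kb = 1.0e-14 / 1.1 x 10^-8 = 9.09e-7.
[H^+] = sqrt(Ka x [NH3OH+]) = sqrt(9.09e-7 x 0.1101) = 0.000316 M.
pH = -log(0.000316) = 3.50.

3.50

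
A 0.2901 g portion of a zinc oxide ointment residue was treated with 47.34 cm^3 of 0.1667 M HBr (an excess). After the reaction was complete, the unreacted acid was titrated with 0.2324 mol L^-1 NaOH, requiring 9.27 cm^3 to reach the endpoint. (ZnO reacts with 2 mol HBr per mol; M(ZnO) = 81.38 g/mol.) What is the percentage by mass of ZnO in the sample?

Total n(HBr) added = 0.1667 x 0.04734 = 0.007892 mol.
n(NaOH) used = 0.2324 x 0.009270 = 0.002154 mol, which equals the excess n(HBr).
So n(HBr) consumed by the sample = 0.007892 - 0.002154 = 0.005737 mol.
n(ZnO) = 0.005737 / 2 = 0.002869 mol.
mass ZnO = 0.002869 x 81.38 = 0.2334 g, so %ZnO = 0.2334/0.2901 x 100 = 80.5%.

80.5%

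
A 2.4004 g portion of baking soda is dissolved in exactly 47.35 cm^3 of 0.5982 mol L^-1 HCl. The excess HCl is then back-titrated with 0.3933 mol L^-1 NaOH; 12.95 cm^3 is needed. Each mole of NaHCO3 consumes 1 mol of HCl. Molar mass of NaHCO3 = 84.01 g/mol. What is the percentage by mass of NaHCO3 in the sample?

81.3%

Total n(HCl) added = 0.5982 x 0.04735 = 0.02832 mol.
n(NaOH) used = 0.3933 x 0.01295 = 0.005093 mol, which equals the excess n(HCl).
So n(HCl) consumed by the sample = 0.02832 - 0.005093 = 0.02323 mol.
n(NaHCO3) = 0.02323 / 1 = 0.02323 mol.
mass NaHCO3 = 0.02323 x 84.01 = 1.952 g, so %NaHCO3 = 1.952/2.4004 x 100 = 81.3%.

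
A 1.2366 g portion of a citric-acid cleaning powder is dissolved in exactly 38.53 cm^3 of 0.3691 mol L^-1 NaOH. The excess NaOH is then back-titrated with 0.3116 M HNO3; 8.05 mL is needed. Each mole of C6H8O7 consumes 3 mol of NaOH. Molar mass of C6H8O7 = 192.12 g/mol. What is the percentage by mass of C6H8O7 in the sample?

Total n(NaOH) added = 0.3691 x 0.03853 = 0.01422 mol.
n(HNO3) used = 0.3116 x 0.008050 = 0.002508 mol, which equals the excess n(NaOH).
So n(NaOH) consumed by the sample = 0.01422 - 0.002508 = 0.01171 mol.
n(C6H8O7) = 0.01171 / 3 = 0.003904 mol.
mass C6H8O7 = 0.003904 x 192.12 = 0.7501 g, so %C6H8O7 = 0.7501/1.2366 x 100 = 60.7%.

60.7%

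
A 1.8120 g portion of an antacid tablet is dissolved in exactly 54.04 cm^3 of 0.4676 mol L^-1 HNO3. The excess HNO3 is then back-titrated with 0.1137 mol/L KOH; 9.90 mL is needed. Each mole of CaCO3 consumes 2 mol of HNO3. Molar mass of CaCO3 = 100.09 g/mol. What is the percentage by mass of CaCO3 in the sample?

Total n(HNO3) added = 0.4676 x 0.05404 = 0.02527 mol.
n(KOH) used = 0.1137 x 0.009900 = 0.001126 mol, which equals the excess n(HNO3).
So n(HNO3) consumed by the sample = 0.02527 - 0.001126 = 0.02414 mol.
n(CaCO3) = 0.02414 / 2 = 0.01207 mol.
mass CaCO3 = 0.01207 x 100.09 = 1.208 g, so %CaCO3 = 1.208/1.8120 x 100 = 66.7%.

66.7%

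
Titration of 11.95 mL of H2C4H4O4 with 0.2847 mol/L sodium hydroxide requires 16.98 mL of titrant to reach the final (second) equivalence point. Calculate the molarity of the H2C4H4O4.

0.202 M

n(NaOH) = 0.2847 x 0.01698 = 0.004834 mol.
At the final (second) equivalence point, 2 mol OH^- react per mol H2C4H4O4, so n(H2C4H4O4) = 0.004834 / 2 = 0.002417 mol.
[H2C4H4O4] = 0.002417 / 0.01195 L = 0.202 M.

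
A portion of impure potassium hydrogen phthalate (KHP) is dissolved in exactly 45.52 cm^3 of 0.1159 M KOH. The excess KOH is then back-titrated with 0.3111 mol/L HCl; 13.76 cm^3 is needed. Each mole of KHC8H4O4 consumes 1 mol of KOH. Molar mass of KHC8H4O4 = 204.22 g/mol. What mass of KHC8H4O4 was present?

Total n(KOH) added = 0.1159 x 0.04552 = 0.005276 mol.
n(HCl) used = 0.3111 x 0.01376 = 0.004281 mol, which equals the excess n(KOH).
So n(KOH) consumed by the sample = 0.005276 - 0.004281 = 0.0009950 mol.
n(KHC8H4O4) = 0.0009950 / 1 = 0.0009950 mol.
mass = 0.0009950 mol x 204.22 g/mol = 0.203 g.

0.203 g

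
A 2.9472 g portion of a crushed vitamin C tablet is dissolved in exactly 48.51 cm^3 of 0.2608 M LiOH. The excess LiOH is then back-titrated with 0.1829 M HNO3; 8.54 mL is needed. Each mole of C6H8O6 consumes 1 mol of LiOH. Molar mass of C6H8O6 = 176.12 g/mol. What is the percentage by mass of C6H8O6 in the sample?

Total n(LiOH) added = 0.2608 x 0.04851 = 0.01265 mol.
n(HNO3) used = 0.1829 x 0.008540 = 0.001562 mol, which equals the excess n(LiOH).
So n(LiOH) consumed by the sample = 0.01265 - 0.001562 = 0.01109 mol.
n(C6H8O6) = 0.01109 / 1 = 0.01109 mol.
mass C6H8O6 = 0.01109 x 176.12 = 1.953 g, so %C6H8O6 = 1.953/2.9472 x 100 = 66.3%.

66.3%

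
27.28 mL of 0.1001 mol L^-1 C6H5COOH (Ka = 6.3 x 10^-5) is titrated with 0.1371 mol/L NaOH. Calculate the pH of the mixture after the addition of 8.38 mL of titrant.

Initial n(C6H5COOH) = 0.1001 x 0.02728 = 0.002731 mol.
n(NaOH) added = 0.1371 x 0.008380 = 0.001149 mol, converting that many moles of C6H5COOH to C6H5COO-.
Remaining n(C6H5COOH) = 0.001582 mol; n(C6H5COO-) = 0.001149 mol.
By Henderson-Hasselbalch, pH = pKa + log([A^-]/[HA]) = 4.20 + log(0.001149/0.001582) = 4.20 + (-0.14) = 4.06.

4.06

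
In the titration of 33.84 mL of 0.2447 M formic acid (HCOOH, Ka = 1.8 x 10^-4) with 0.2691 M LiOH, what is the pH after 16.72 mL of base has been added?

3.82

Initial n(HCOOH) = 0.2447 x 0.03384 = 0.008281 mol.
n(LiOH) added = 0.2691 x 0.01672 = 0.004499 mol, converting that many moles of HCOOH to HCOO-.
Remaining n(HCOOH) = 0.003781 mol; n(HCOO-) = 0.004499 mol.
By Henderson-Hasselbalch, pH = pKa + log([A^-]/[HA]) = 3.74 + log(0.004499/0.003781) = 3.74 + (+0.08) = 3.82.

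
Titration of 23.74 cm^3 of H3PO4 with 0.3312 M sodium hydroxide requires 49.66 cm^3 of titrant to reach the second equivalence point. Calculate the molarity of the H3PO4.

0.346 M

n(NaOH) = 0.3312 x 0.04966 = 0.01645 mol.
At the second equivalence point, 2 mol OH^- react per mol H3PO4, so n(H3PO4) = 0.01645 / 2 = 0.008224 mol.
[H3PO4] = 0.008224 / 0.02374 L = 0.346 M.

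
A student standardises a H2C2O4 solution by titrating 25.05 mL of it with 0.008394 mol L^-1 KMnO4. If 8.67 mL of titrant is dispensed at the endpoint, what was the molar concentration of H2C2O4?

n(KMnO4) = 0.008394 x 0.008670 = 7.278e-5 mol.
From the balanced equation, 2 mol KMnO4 reacts with 5 mol H2C2O4, so n(H2C2O4) = 7.278e-5 x 5/2 = 0.0001819 mol.
[H2C2O4] = 0.0001819 / 0.02505 L = 0.00726 M.

0.00726 M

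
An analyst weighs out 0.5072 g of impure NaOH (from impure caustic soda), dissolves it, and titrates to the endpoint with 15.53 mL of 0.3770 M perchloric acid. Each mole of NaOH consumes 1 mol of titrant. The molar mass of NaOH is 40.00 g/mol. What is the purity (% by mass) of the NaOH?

46.2%

n(HClO4) = 0.3770 x 0.01553 = 0.005855 mol.
n(NaOH) = 0.005855 / 1 = 0.005855 mol.
mass of NaOH = 0.005855 x 40.00 = 0.2342 g.
% purity = 0.2342 / 0.5072 x 100 = 46.2%.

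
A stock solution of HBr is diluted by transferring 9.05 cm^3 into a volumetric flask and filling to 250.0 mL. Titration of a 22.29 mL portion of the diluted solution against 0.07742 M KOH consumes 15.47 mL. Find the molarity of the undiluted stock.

n(KOH) = 0.07742 x 0.01547 = 0.001198 mol.
n(HBr) in the aliquot = 0.001198 mol.
[diluted HBr] = 0.001198 / 0.02229 = 0.05373 M.
Dilution factor = 250.0/9.050 = 27.62, so [stock] = 0.05373 x 27.62 = 1.48 M.

1.48 M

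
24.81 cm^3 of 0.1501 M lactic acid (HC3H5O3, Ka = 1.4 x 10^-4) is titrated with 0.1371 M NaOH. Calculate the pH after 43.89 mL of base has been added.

12.52

n(acid) = 0.1501 x 0.02481 = 0.003724 mol; n(NaOH) added = 0.1371 x 0.04389 = 0.006017 mol.
Base is in excess by 0.006017 - 0.003724 = 0.002293 mol in a total volume of 0.06870 L.
[OH^-] = 0.002293/0.06870 = 0.03338 M, so pOH = 1.48 and pH = 14.00 - 1.48 = 12.52.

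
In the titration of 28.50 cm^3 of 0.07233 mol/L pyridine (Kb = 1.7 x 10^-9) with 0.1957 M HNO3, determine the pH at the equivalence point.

3.25

n(C5H5N) = 0.07233 x 0.02850 = 0.002061 mol; V(HNO3) at equivalence = 0.002061/0.1957 = 0.01053 L.
At equivalence the base is fully converted to C5H5NH+; total volume = 0.03903 L, so [C5H5NH+] = 0.002061/0.03903 = 0.05281 M.
Ka(C5H5NH+) = Kw/Kb = 1.0e-14 / 1.7 x 10^-9 = 5.88e-6.
[H^+] = sqrt(Ka x [C5H5NH+]) = sqrt(5.88e-6 x 0.05281) = 0.000557 M.
pH = -log(0.000557) = 3.25.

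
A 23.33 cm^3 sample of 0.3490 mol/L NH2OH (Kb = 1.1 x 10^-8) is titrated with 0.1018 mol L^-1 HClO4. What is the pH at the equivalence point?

n(NH2OH) = 0.3490 x 0.02333 = 0.008142 mol; V(HClO4) at equivalence = 0.008142/0.1018 = 0.07998 L.
At equivalence the base is fully converted to NH3OH+; total volume = 0.1033 L, so [NH3OH+] = 0.008142/0.1033 = 0.07881 M.
Ka(NH3OH+) = Kw/Kb = 1.0e-14 / 1.1 x 10^-8 = 9.09e-7.
[H^+] = sqrt(Ka x [NH3OH+]) = sqrt(9.09e-7 x 0.07881) = 0.000268 M.
pH = -log(0.000268) = 3.57.

3.57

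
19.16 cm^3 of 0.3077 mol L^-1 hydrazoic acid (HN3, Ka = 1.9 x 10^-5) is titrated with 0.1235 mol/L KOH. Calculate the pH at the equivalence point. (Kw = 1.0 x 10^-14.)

8.83

n(HN3) = 0.3077 x 0.01916 = 0.005896 mol; V(KOH) at equivalence = 0.005896/0.1235 = 0.04774 L.
At equivalence all the acid is converted to N3-; total volume = 0.01916 + 0.04774 = 0.06690 L, so [N3-] = 0.005896/0.06690 = 0.08813 M.
Kb = Kw/Ka = 1.0e-14 / 1.9 x 10^-5 = 5.26e-10.
[OH^-] = sqrt(Kb x [N3-]) = sqrt(5.26e-10 x 0.08813) = 6.81e-6 M.
pOH = 5.17, so pH = 14.00 - 5.17 = 8.83.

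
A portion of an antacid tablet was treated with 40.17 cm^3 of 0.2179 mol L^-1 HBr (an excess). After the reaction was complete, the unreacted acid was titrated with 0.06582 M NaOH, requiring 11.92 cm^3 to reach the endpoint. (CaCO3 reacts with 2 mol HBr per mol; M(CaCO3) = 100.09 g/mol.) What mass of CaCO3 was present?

0.399 g

Total n(HBr) added = 0.2179 x 0.04017 = 0.008753 mol.
n(NaOH) used = 0.06582 x 0.01192 = 0.0007846 mol, which equals the excess n(HBr).
So n(HBr) consumed by the sample = 0.008753 - 0.0007846 = 0.007968 mol.
n(CaCO3) = 0.007968 / 2 = 0.003984 mol.
mass = 0.003984 mol x 100.09 g/mol = 0.399 g.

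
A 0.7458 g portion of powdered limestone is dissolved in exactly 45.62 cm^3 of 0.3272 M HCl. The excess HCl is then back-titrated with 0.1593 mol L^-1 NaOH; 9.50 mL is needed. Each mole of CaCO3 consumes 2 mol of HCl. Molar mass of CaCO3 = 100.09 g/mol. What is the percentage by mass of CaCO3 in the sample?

Total n(HCl) added = 0.3272 x 0.04562 = 0.01493 mol.
n(NaOH) used = 0.1593 x 0.009500 = 0.001513 mol, which equals the excess n(HCl).
So n(HCl) consumed by the sample = 0.01493 - 0.001513 = 0.01341 mol.
n(CaCO3) = 0.01341 / 2 = 0.006707 mol.
mass CaCO3 = 0.006707 x 100.09 = 0.6713 g, so %CaCO3 = 0.6713/0.7458 x 100 = 90.0%.

90.0%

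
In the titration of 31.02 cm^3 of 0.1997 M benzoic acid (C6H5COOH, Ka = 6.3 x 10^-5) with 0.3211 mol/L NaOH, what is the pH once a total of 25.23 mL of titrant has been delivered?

12.53

n(acid) = 0.1997 x 0.03102 = 0.006195 mol; n(NaOH) added = 0.3211 x 0.02523 = 0.008101 mol.
Base is in excess by 0.008101 - 0.006195 = 0.001907 mol in a total volume of 0.05625 L.
[OH^-] = 0.001907/0.05625 = 0.03390 M, so pOH = 1.47 and pH = 14.00 - 1.47 = 12.53.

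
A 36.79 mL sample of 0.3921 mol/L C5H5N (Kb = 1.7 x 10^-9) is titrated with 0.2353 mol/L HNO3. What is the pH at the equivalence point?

n(C5H5N) = 0.3921 x 0.03679 = 0.01443 mol; V(HNO3) at equivalence = 0.01443/0.2353 = 0.06131 L.
At equivalence the base is fully converted to C5H5NH+; total volume = 0.09810 L, so [C5H5NH+] = 0.01443/0.09810 = 0.1471 M.
Ka(C5H5NH+) = Kw/Kb = 1.0e-14 / 1.7 x 10^-9 = 5.88e-6.
[H^+] = sqrt(Ka x [C5H5NH+]) = sqrt(5.88e-6 x 0.1471) = 0.000930 M.
pH = -log(0.000930) = 3.03.

3.03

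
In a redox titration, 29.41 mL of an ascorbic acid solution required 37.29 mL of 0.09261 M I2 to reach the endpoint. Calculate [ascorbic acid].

0.117 M

n(I2) = 0.09261 x 0.03729 = 0.003453 mol.
From the balanced equation, 1 mol I2 reacts with 1 mol ascorbic acid, so n(ascorbic acid) = 0.003453 x 1/1 = 0.003453 mol.
[ascorbic acid] = 0.003453 / 0.02941 L = 0.117 M.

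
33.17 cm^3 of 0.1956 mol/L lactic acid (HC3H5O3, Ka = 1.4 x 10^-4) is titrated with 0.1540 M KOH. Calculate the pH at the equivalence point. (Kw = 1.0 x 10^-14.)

n(HC3H5O3) = 0.1956 x 0.03317 = 0.006488 mol; V(KOH) at equivalence = 0.006488/0.1540 = 0.04213 L.
At equivalence all the acid is converted to C3H5O3-; total volume = 0.03317 + 0.04213 = 0.07530 L, so [C3H5O3-] = 0.006488/0.07530 = 0.08616 M.
Kb = Kw/Ka = 1.0e-14 / 1.4 x 10^-4 = 7.14e-11.
[OH^-] = sqrt(Kb x [C3H5O3-]) = sqrt(7.14e-11 x 0.08616) = 2.48e-6 M.
pOH = 5.61, so pH = 14.00 - 5.61 = 8.39.

8.39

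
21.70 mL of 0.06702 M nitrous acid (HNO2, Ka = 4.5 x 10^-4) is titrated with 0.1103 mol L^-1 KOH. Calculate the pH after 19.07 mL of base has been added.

n(acid) = 0.06702 x 0.02170 = 0.001454 mol; n(KOH) added = 0.1103 x 0.01907 = 0.002103 mol.
Base is in excess by 0.002103 - 0.001454 = 0.0006491 mol in a total volume of 0.04077 L.
[OH^-] = 0.0006491/0.04077 = 0.01592 M, so pOH = 1.80 and pH = 14.00 - 1.80 = 12.20.

12.20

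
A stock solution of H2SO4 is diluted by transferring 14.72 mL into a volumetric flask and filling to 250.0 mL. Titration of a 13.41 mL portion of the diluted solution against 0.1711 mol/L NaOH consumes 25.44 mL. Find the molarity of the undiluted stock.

n(NaOH) = 0.1711 x 0.02544 = 0.004353 mol.
n(H2SO4) in the aliquot = 0.004353 x 1/2 = 0.002176 mol.
[diluted H2SO4] = 0.002176 / 0.01341 = 0.1623 M.
Dilution factor = 250.0/14.72 = 16.98, so [stock] = 0.1623 x 16.98 = 2.76 M.

2.76 M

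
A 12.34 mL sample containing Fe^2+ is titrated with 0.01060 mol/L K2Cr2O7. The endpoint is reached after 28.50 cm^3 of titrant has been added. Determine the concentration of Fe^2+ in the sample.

0.147 M

n(K2Cr2O7) = 0.01060 x 0.02850 = 0.0003021 mol.
From the balanced equation, 1 mol K2Cr2O7 reacts with 6 mol Fe^2+, so n(Fe^2+) = 0.0003021 x 6/1 = 0.001813 mol.
[Fe^2+] = 0.001813 / 0.01234 L = 0.147 M.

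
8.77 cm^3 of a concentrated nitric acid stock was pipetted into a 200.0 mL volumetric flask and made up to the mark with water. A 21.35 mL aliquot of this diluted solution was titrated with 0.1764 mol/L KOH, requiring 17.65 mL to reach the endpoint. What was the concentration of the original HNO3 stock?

n(KOH) = 0.1764 x 0.01765 = 0.003113 mol.
n(HNO3) in the aliquot = 0.003113 mol.
[diluted HNO3] = 0.003113 / 0.02135 = 0.1458 M.
Dilution factor = 200.0/8.770 = 22.81, so [stock] = 0.1458 x 22.81 = 3.33 M.

3.33 M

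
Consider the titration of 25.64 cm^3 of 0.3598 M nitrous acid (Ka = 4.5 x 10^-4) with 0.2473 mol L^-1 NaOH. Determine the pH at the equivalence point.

8.26

n(HNO2) = 0.3598 x 0.02564 = 0.009225 mol; V(NaOH) at equivalence = 0.009225/0.2473 = 0.03730 L.
At equivalence all the acid is converted to NO2-; total volume = 0.02564 + 0.03730 = 0.06294 L, so [NO2-] = 0.009225/0.06294 = 0.1466 M.
Kb = Kw/Ka = 1.0e-14 / 4.5 x 10^-4 = 2.22e-11.
[OH^-] = sqrt(Kb x [NO2-]) = sqrt(2.22e-11 x 0.1466) = 1.80e-6 M.
pOH = 5.74, so pH = 14.00 - 5.74 = 8.26.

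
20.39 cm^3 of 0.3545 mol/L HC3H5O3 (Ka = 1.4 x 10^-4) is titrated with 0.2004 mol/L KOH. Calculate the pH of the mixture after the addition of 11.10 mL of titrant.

3.50

Initial n(HC3H5O3) = 0.3545 x 0.02039 = 0.007228 mol.
n(KOH) added = 0.2004 x 0.01110 = 0.002224 mol, converting that many moles of HC3H5O3 to C3H5O3-.
Remaining n(HC3H5O3) = 0.005004 mol; n(C3H5O3-) = 0.002224 mol.
By Henderson-Hasselbalch, pH = pKa + log([A^-]/[HA]) = 3.85 + log(0.002224/0.005004) = 3.85 + (-0.35) = 3.50.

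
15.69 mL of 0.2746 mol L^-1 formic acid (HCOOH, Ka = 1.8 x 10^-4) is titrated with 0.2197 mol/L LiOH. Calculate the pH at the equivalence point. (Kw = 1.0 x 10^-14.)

n(HCOOH) = 0.2746 x 0.01569 = 0.004308 mol; V(LiOH) at equivalence = 0.004308/0.2197 = 0.01961 L.
At equivalence all the acid is converted to HCOO-; total volume = 0.01569 + 0.01961 = 0.03530 L, so [HCOO-] = 0.004308/0.03530 = 0.1221 M.
Kb = Kw/Ka = 1.0e-14 / 1.8 x 10^-4 = 5.56e-11.
[OH^-] = sqrt(Kb x [HCOO-]) = sqrt(5.56e-11 x 0.1221) = 2.60e-6 M.
pOH = 5.58, so pH = 14.00 - 5.58 = 8.42.

8.42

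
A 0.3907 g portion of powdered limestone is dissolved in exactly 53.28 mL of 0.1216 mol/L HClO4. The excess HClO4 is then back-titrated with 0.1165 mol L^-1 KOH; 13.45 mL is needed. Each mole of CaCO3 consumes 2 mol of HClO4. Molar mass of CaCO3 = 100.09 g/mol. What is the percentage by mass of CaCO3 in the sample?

62.9%

Total n(HClO4) added = 0.1216 x 0.05328 = 0.006479 mol.
n(KOH) used = 0.1165 x 0.01345 = 0.001567 mol, which equals the excess n(HClO4).
So n(HClO4) consumed by the sample = 0.006479 - 0.001567 = 0.004912 mol.
n(CaCO3) = 0.004912 / 2 = 0.002456 mol.
mass CaCO3 = 0.002456 x 100.09 = 0.2458 g, so %CaCO3 = 0.2458/0.3907 x 100 = 62.9%.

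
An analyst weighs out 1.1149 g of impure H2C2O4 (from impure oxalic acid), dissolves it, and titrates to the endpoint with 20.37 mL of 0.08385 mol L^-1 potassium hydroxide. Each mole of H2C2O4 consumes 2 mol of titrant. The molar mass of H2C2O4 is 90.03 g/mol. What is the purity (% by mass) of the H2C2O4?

n(KOH) = 0.08385 x 0.02037 = 0.001708 mol.
n(H2C2O4) = 0.001708 / 2 = 0.0008540 mol.
mass of H2C2O4 = 0.0008540 x 90.03 = 0.07689 g.
% purity = 0.07689 / 1.1149 x 100 = 6.90%.

6.90%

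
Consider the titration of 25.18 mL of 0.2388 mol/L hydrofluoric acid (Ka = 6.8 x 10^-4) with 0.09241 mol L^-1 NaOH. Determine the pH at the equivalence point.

n(HF) = 0.2388 x 0.02518 = 0.006013 mol; V(NaOH) at equivalence = 0.006013/0.09241 = 0.06507 L.
At equivalence all the acid is converted to F-; total volume = 0.02518 + 0.06507 = 0.09025 L, so [F-] = 0.006013/0.09025 = 0.06663 M.
Kb = Kw/Ka = 1.0e-14 / 6.8 x 10^-4 = 1.47e-11.
[OH^-] = sqrt(Kb x [F-]) = sqrt(1.47e-11 x 0.06663) = 9.90e-7 M.
pOH = 6.00, so pH = 14.00 - 6.00 = 8.00.

8.00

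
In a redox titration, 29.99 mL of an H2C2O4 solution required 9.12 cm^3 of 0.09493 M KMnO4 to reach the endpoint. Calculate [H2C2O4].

0.0722 M

n(KMnO4) = 0.09493 x 0.009120 = 0.0008658 mol.
From the balanced equation, 2 mol KMnO4 reacts with 5 mol H2C2O4, so n(H2C2O4) = 0.0008658 x 5/2 = 0.002164 mol.
[H2C2O4] = 0.002164 / 0.02999 L = 0.0722 M.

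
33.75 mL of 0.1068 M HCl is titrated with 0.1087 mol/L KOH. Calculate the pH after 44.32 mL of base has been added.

n(acid) = 0.1068 x 0.03375 = 0.003605 mol; n(KOH) added = 0.1087 x 0.04432 = 0.004818 mol.
Base is in excess by 0.004818 - 0.003605 = 0.001213 mol in a total volume of 0.07807 L.
[OH^-] = 0.001213/0.07807 = 0.01554 M, so pOH = 1.81 and pH = 14.00 - 1.81 = 12.19.

12.19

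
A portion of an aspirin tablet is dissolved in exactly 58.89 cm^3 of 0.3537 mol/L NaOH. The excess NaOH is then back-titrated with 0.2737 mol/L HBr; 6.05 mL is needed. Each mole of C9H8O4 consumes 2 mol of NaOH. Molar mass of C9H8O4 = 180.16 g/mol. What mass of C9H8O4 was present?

Total n(NaOH) added = 0.3537 x 0.05889 = 0.02083 mol.
n(HBr) used = 0.2737 x 0.006050 = 0.001656 mol, which equals the excess n(NaOH).
So n(NaOH) consumed by the sample = 0.02083 - 0.001656 = 0.01917 mol.
n(C9H8O4) = 0.01917 / 2 = 0.009587 mol.
mass = 0.009587 mol x 180.16 g/mol = 1.73 g.

1.73 g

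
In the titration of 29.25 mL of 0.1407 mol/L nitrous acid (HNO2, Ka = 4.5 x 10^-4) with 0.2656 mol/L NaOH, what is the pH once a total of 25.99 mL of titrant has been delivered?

12.70

n(acid) = 0.1407 x 0.02925 = 0.004115 mol; n(NaOH) added = 0.2656 x 0.02599 = 0.006903 mol.
Base is in excess by 0.006903 - 0.004115 = 0.002787 mol in a total volume of 0.05524 L.
[OH^-] = 0.002787/0.05524 = 0.05046 M, so pOH = 1.30 and pH = 14.00 - 1.30 = 12.70.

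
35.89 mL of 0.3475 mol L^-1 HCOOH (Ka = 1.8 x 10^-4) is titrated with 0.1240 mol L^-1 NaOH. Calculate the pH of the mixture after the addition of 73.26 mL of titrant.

Initial n(HCOOH) = 0.3475 x 0.03589 = 0.01247 mol.
n(NaOH) added = 0.1240 x 0.07326 = 0.009084 mol, converting that many moles of HCOOH to HCOO-.
Remaining n(HCOOH) = 0.003388 mol; n(HCOO-) = 0.009084 mol.
By Henderson-Hasselbalch, pH = pKa + log([A^-]/[HA]) = 3.74 + log(0.009084/0.003388) = 3.74 + (+0.43) = 4.17.

4.17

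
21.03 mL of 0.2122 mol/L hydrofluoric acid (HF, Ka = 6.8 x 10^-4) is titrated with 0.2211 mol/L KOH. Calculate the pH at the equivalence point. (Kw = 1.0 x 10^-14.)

8.10

n(HF) = 0.2122 x 0.02103 = 0.004463 mol; V(KOH) at equivalence = 0.004463/0.2211 = 0.02018 L.
At equivalence all the acid is converted to F-; total volume = 0.02103 + 0.02018 = 0.04121 L, so [F-] = 0.004463/0.04121 = 0.1083 M.
Kb = Kw/Ka = 1.0e-14 / 6.8 x 10^-4 = 1.47e-11.
[OH^-] = sqrt(Kb x [F-]) = sqrt(1.47e-11 x 0.1083) = 1.26e-6 M.
pOH = 5.90, so pH = 14.00 - 5.90 = 8.10.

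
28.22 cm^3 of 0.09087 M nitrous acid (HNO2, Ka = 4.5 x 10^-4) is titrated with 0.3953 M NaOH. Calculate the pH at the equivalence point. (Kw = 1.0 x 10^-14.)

n(HNO2) = 0.09087 x 0.02822 = 0.002564 mol; V(NaOH) at equivalence = 0.002564/0.3953 = 0.006487 L.
At equivalence all the acid is converted to NO2-; total volume = 0.02822 + 0.006487 = 0.03471 L, so [NO2-] = 0.002564/0.03471 = 0.07389 M.
Kb = Kw/Ka = 1.0e-14 / 4.5 x 10^-4 = 2.22e-11.
[OH^-] = sqrt(Kb x [NO2-]) = sqrt(2.22e-11 x 0.07389) = 1.28e-6 M.
pOH = 5.89, so pH = 14.00 - 5.89 = 8.11.

8.11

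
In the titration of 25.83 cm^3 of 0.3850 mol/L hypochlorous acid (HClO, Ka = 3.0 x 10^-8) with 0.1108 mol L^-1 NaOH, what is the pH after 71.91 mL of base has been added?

8.13

Initial n(HClO) = 0.3850 x 0.02583 = 0.009945 mol.
n(NaOH) added = 0.1108 x 0.07191 = 0.007968 mol, converting that many moles of HClO to ClO-.
Remaining n(HClO) = 0.001977 mol; n(ClO-) = 0.007968 mol.
By Henderson-Hasselbalch, pH = pKa + log([A^-]/[HA]) = 7.52 + log(0.007968/0.001977) = 7.52 + (+0.61) = 8.13.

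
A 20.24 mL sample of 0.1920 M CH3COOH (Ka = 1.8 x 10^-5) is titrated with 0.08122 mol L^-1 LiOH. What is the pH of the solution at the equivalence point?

n(CH3COOH) = 0.1920 x 0.02024 = 0.003886 mol; V(LiOH) at equivalence = 0.003886/0.08122 = 0.04785 L.
At equivalence all the acid is converted to CH3COO-; total volume = 0.02024 + 0.04785 = 0.06809 L, so [CH3COO-] = 0.003886/0.06809 = 0.05708 M.
Kb = Kw/Ka = 1.0e-14 / 1.8 x 10^-5 = 5.56e-10.
[OH^-] = sqrt(Kb x [CH3COO-]) = sqrt(5.56e-10 x 0.05708) = 5.63e-6 M.
pOH = 5.25, so pH = 14.00 - 5.25 = 8.75.

8.75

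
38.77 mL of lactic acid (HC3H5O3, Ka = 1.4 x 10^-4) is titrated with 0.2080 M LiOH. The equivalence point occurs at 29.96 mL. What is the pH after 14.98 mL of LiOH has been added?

14.98 mL is exactly half the equivalence volume (29.96/2), i.e. the half-equivalence point.
There, n(HA) = n(A^-), so pH = pKa = -log(1.4 x 10^-4) = 3.85.

3.85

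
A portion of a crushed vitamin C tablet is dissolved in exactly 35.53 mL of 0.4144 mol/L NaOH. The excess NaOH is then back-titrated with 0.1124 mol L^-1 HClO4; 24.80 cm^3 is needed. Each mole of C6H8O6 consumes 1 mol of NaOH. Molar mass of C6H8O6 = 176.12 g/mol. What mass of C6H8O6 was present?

2.10 g

Total n(NaOH) added = 0.4144 x 0.03553 = 0.01472 mol.
n(HClO4) used = 0.1124 x 0.02480 = 0.002788 mol, which equals the excess n(NaOH).
So n(NaOH) consumed by the sample = 0.01472 - 0.002788 = 0.01194 mol.
n(C6H8O6) = 0.01194 / 1 = 0.01194 mol.
mass = 0.01194 mol x 176.12 g/mol = 2.10 g.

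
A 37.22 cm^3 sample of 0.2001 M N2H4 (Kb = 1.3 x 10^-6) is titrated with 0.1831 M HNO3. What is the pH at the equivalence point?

n(N2H4) = 0.2001 x 0.03722 = 0.007448 mol; V(HNO3) at equivalence = 0.007448/0.1831 = 0.04068 L.
At equivalence the base is fully converted to N2H5+; total volume = 0.07790 L, so [N2H5+] = 0.007448/0.07790 = 0.09561 M.
Ka(N2H5+) = Kw/Kb = 1.0e-14 / 1.3 x 10^-6 = 7.69e-9.
[H^+] = sqrt(Ka x [N2H5+]) = sqrt(7.69e-9 x 0.09561) = 2.71e-5 M.
pH = -log(2.71e-5) = 4.57.

4.57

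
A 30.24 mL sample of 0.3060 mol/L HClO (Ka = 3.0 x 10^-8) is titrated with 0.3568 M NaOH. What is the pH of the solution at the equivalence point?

n(HClO) = 0.3060 x 0.03024 = 0.009253 mol; V(NaOH) at equivalence = 0.009253/0.3568 = 0.02593 L.
At equivalence all the acid is converted to ClO-; total volume = 0.03024 + 0.02593 = 0.05617 L, so [ClO-] = 0.009253/0.05617 = 0.1647 M.
Kb = Kw/Ka = 1.0e-14 / 3.0 x 10^-8 = 3.33e-7.
[OH^-] = sqrt(Kb x [ClO-]) = sqrt(3.33e-7 x 0.1647) = 0.000234 M.
pOH = 3.63, so pH = 14.00 - 3.63 = 10.37.

10.37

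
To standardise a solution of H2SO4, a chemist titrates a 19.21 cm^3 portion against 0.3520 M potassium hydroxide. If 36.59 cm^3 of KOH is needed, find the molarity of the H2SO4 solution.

0.335 M

n(KOH) delivered = 0.3520 x 0.03659 = 0.01288 mol.
The reaction is 1 H2SO4 + 2 KOH, so n(H2SO4) = 0.01288 x 1/2 = 0.006440 mol.
[H2SO4] = 0.006440 mol / 0.01921 L = 0.335 M.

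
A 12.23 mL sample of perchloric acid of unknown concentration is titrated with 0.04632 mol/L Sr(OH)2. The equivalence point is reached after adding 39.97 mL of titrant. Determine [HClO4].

n(Sr(OH)2) delivered = 0.04632 x 0.03997 = 0.001851 mol.
The reaction is 2 HClO4 + 1 Sr(OH)2, so n(HClO4) = 0.001851 x 2/1 = 0.003703 mol.
[HClO4] = 0.003703 mol / 0.01223 L = 0.303 M.

0.303 M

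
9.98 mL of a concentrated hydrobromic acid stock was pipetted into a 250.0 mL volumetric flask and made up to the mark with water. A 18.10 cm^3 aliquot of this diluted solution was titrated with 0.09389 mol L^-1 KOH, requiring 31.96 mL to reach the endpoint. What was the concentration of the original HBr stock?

n(KOH) = 0.09389 x 0.03196 = 0.003001 mol.
n(HBr) in the aliquot = 0.003001 mol.
[diluted HBr] = 0.003001 / 0.01810 = 0.1658 M.
Dilution factor = 250.0/9.980 = 25.05, so [stock] = 0.1658 x 25.05 = 4.15 M.

4.15 M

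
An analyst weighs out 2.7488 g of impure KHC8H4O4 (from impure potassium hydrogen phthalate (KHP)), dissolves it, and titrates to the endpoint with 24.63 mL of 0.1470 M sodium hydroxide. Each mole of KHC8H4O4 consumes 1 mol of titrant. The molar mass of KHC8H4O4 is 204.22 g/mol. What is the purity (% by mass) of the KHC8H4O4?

n(NaOH) = 0.1470 x 0.02463 = 0.003621 mol.
n(KHC8H4O4) = 0.003621 / 1 = 0.003621 mol.
mass of KHC8H4O4 = 0.003621 x 204.22 = 0.7394 g.
% purity = 0.7394 / 2.7488 x 100 = 26.9%.

26.9%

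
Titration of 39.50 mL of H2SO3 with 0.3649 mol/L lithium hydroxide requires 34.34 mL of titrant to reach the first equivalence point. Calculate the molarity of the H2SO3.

n(LiOH) = 0.3649 x 0.03434 = 0.01253 mol.
At the first equivalence point, 1 mol OH^- react per mol H2SO3, so n(H2SO3) = 0.01253 / 1 = 0.01253 mol.
[H2SO3] = 0.01253 / 0.03950 L = 0.317 M.

0.317 M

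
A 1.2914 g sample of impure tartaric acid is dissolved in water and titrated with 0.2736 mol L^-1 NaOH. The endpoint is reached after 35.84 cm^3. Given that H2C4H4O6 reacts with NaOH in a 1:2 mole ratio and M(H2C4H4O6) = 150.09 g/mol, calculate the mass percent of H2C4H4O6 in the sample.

n(NaOH) = 0.2736 x 0.03584 = 0.009806 mol.
n(H2C4H4O6) = 0.009806 / 2 = 0.004903 mol.
mass of H2C4H4O6 = 0.004903 x 150.09 = 0.7359 g.
% purity = 0.7359 / 1.2914 x 100 = 57.0%.

57.0%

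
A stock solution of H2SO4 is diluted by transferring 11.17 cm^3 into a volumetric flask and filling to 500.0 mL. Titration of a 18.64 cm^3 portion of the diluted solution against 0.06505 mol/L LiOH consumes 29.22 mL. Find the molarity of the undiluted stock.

2.28 M

n(LiOH) = 0.06505 x 0.02922 = 0.001901 mol.
n(H2SO4) in the aliquot = 0.001901 x 1/2 = 0.0009504 mol.
[diluted H2SO4] = 0.0009504 / 0.01864 = 0.05099 M.
Dilution factor = 500.0/11.17 = 44.76, so [stock] = 0.05099 x 44.76 = 2.28 M.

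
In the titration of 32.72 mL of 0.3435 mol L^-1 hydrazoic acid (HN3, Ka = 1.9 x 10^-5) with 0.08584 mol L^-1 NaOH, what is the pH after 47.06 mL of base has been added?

4.47

Initial n(HN3) = 0.3435 x 0.03272 = 0.01124 mol.
n(NaOH) added = 0.08584 x 0.04706 = 0.004040 mol, converting that many moles of HN3 to N3-.
Remaining n(HN3) = 0.007200 mol; n(N3-) = 0.004040 mol.
By Henderson-Hasselbalch, pH = pKa + log([A^-]/[HA]) = 4.72 + log(0.004040/0.007200) = 4.72 + (-0.25) = 4.47.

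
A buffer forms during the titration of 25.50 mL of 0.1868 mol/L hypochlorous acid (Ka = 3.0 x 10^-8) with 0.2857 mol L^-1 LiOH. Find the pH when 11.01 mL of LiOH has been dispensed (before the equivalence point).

7.81

Initial n(HClO) = 0.1868 x 0.02550 = 0.004763 mol.
n(LiOH) added = 0.2857 x 0.01101 = 0.003146 mol, converting that many moles of HClO to ClO-.
Remaining n(HClO) = 0.001618 mol; n(ClO-) = 0.003146 mol.
By Henderson-Hasselbalch, pH = pKa + log([A^-]/[HA]) = 7.52 + log(0.003146/0.001618) = 7.52 + (+0.29) = 7.81.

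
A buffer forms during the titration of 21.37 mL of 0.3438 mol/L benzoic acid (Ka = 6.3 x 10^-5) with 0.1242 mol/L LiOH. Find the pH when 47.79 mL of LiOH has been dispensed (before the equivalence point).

4.82

Initial n(C6H5COOH) = 0.3438 x 0.02137 = 0.007347 mol.
n(LiOH) added = 0.1242 x 0.04779 = 0.005936 mol, converting that many moles of C6H5COOH to C6H5COO-.
Remaining n(C6H5COOH) = 0.001411 mol; n(C6H5COO-) = 0.005936 mol.
By Henderson-Hasselbalch, pH = pKa + log([A^-]/[HA]) = 4.20 + log(0.005936/0.001411) = 4.20 + (+0.62) = 4.82.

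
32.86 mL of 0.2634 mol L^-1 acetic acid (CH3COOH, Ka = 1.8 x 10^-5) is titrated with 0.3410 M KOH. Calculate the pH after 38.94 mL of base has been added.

n(acid) = 0.2634 x 0.03286 = 0.008655 mol; n(KOH) added = 0.3410 x 0.03894 = 0.01328 mol.
Base is in excess by 0.01328 - 0.008655 = 0.004623 mol in a total volume of 0.07180 L.
[OH^-] = 0.004623/0.07180 = 0.06439 M, so pOH = 1.19 and pH = 14.00 - 1.19 = 12.81.

12.81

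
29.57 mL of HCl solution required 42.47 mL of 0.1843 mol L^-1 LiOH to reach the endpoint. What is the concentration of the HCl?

0.265 M

n(LiOH) delivered = 0.1843 x 0.04247 = 0.007827 mol.
For a 1:1 reaction, n(HCl) = 0.007827 mol.
[HCl] = 0.007827 mol / 0.02957 L = 0.265 M.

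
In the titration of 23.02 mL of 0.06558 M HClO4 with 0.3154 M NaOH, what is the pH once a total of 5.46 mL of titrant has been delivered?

n(acid) = 0.06558 x 0.02302 = 0.001510 mol; n(NaOH) added = 0.3154 x 0.005460 = 0.001722 mol.
Base is in excess by 0.001722 - 0.001510 = 0.0002124 mol in a total volume of 0.02848 L.
[OH^-] = 0.0002124/0.02848 = 0.007459 M, so pOH = 2.13 and pH = 14.00 - 2.13 = 11.87.

11.87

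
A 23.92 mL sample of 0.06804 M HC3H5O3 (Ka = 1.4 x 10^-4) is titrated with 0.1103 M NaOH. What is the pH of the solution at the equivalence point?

8.24

n(HC3H5O3) = 0.06804 x 0.02392 = 0.001628 mol; V(NaOH) at equivalence = 0.001628/0.1103 = 0.01476 L.
At equivalence all the acid is converted to C3H5O3-; total volume = 0.02392 + 0.01476 = 0.03868 L, so [C3H5O3-] = 0.001628/0.03868 = 0.04208 M.
Kb = Kw/Ka = 1.0e-14 / 1.4 x 10^-4 = 7.14e-11.
[OH^-] = sqrt(Kb x [C3H5O3-]) = sqrt(7.14e-11 x 0.04208) = 1.73e-6 M.
pOH = 5.76, so pH = 14.00 - 5.76 = 8.24.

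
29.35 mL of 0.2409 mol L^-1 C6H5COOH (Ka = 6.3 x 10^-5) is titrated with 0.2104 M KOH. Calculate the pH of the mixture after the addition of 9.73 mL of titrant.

3.81

Initial n(C6H5COOH) = 0.2409 x 0.02935 = 0.007070 mol.
n(KOH) added = 0.2104 x 0.009730 = 0.002047 mol, converting that many moles of C6H5COOH to C6H5COO-.
Remaining n(C6H5COOH) = 0.005023 mol; n(C6H5COO-) = 0.002047 mol.
By Henderson-Hasselbalch, pH = pKa + log([A^-]/[HA]) = 4.20 + log(0.002047/0.005023) = 4.20 + (-0.39) = 3.81.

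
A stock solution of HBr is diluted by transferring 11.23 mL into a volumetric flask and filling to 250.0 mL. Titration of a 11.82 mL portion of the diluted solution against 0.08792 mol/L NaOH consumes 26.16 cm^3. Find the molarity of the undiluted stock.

4.33 M

n(NaOH) = 0.08792 x 0.02616 = 0.002300 mol.
n(HBr) in the aliquot = 0.002300 mol.
[diluted HBr] = 0.002300 / 0.01182 = 0.1946 M.
Dilution factor = 250.0/11.23 = 22.26, so [stock] = 0.1946 x 22.26 = 4.33 M.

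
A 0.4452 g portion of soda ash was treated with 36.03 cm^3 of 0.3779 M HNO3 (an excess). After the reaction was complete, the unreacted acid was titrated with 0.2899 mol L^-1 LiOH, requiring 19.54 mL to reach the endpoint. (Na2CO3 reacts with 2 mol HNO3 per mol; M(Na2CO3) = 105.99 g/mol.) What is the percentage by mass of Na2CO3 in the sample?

94.6%

Total n(HNO3) added = 0.3779 x 0.03603 = 0.01362 mol.
n(LiOH) used = 0.2899 x 0.01954 = 0.005665 mol, which equals the excess n(HNO3).
So n(HNO3) consumed by the sample = 0.01362 - 0.005665 = 0.007951 mol.
n(Na2CO3) = 0.007951 / 2 = 0.003976 mol.
mass Na2CO3 = 0.003976 x 105.99 = 0.4214 g, so %Na2CO3 = 0.4214/0.4452 x 100 = 94.6%.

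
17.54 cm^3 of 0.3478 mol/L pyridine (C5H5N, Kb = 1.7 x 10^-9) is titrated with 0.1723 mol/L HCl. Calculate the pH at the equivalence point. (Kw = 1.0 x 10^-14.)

n(C5H5N) = 0.3478 x 0.01754 = 0.006100 mol; V(HCl) at equivalence = 0.006100/0.1723 = 0.03541 L.
At equivalence the base is fully converted to C5H5NH+; total volume = 0.05295 L, so [C5H5NH+] = 0.006100/0.05295 = 0.1152 M.
Ka(C5H5NH+) = Kw/Kb = 1.0e-14 / 1.7 x 10^-9 = 5.88e-6.
[H^+] = sqrt(Ka x [C5H5NH+]) = sqrt(5.88e-6 x 0.1152) = 0.000823 M.
pH = -log(0.000823) = 3.08.

3.08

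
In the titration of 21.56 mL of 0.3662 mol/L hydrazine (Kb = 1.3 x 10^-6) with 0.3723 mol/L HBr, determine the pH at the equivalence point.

4.42

n(N2H4) = 0.3662 x 0.02156 = 0.007895 mol; V(HBr) at equivalence = 0.007895/0.3723 = 0.02121 L.
At equivalence the base is fully converted to N2H5+; total volume = 0.04277 L, so [N2H5+] = 0.007895/0.04277 = 0.1846 M.
Ka(N2H5+) = Kw/Kb = 1.0e-14 / 1.3 x 10^-6 = 7.69e-9.
[H^+] = sqrt(Ka x [N2H5+]) = sqrt(7.69e-9 x 0.1846) = 3.77e-5 M.
pH = -log(3.77e-5) = 4.42.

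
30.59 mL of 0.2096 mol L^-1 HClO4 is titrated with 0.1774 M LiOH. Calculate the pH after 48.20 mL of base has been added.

12.43

n(acid) = 0.2096 x 0.03059 = 0.006412 mol; n(LiOH) added = 0.1774 x 0.04820 = 0.008551 mol.
Base is in excess by 0.008551 - 0.006412 = 0.002139 mol in a total volume of 0.07879 L.
[OH^-] = 0.002139/0.07879 = 0.02715 M, so pOH = 1.57 and pH = 14.00 - 1.57 = 12.43.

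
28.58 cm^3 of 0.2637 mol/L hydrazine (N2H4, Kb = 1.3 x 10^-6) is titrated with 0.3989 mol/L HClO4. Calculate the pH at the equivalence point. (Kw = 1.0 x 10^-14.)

n(N2H4) = 0.2637 x 0.02858 = 0.007537 mol; V(HClO4) at equivalence = 0.007537/0.3989 = 0.01889 L.
At equivalence the base is fully converted to N2H5+; total volume = 0.04747 L, so [N2H5+] = 0.007537/0.04747 = 0.1588 M.
Ka(N2H5+) = Kw/Kb = 1.0e-14 / 1.3 x 10^-6 = 7.69e-9.
[H^+] = sqrt(Ka x [N2H5+]) = sqrt(7.69e-9 x 0.1588) = 3.49e-5 M.
pH = -log(3.49e-5) = 4.46.

4.46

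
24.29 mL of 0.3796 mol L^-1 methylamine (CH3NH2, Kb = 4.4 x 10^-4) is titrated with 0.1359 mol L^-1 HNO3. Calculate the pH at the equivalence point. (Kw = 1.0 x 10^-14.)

5.82

n(CH3NH2) = 0.3796 x 0.02429 = 0.009220 mol; V(HNO3) at equivalence = 0.009220/0.1359 = 0.06785 L.
At equivalence the base is fully converted to CH3NH3+; total volume = 0.09214 L, so [CH3NH3+] = 0.009220/0.09214 = 0.1001 M.
Ka(CH3NH3+) = Kw/Kb = 1.0e-14 / 4.4 x 10^-4 = 2.27e-11.
[H^+] = sqrt(Ka x [CH3NH3+]) = sqrt(2.27e-11 x 0.1001) = 1.51e-6 M.
pH = -log(1.51e-6) = 5.82.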